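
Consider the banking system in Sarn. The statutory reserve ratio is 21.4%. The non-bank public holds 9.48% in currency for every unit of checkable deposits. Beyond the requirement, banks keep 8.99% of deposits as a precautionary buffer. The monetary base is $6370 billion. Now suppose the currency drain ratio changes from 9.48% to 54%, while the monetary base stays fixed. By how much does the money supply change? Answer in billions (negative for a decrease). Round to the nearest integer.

-5867 billion

Initially m₁ = (1 + 0.0948) / (0.214 + 0.0899 + 0.0948) ≈ 2.74592, so M₁ = 2.74592 × 6370 = 17491.5104 billion.
After the change m₂ = (1 + 0.54) / (0.214 + 0.0899 + 0.54) ≈ 1.82486, so M₂ = 1.82486 × 6370 = 11624.3582 billion.
ΔM = M₂ − M₁ = 11624.3582 − 17491.5104 = -5867.1522 billion.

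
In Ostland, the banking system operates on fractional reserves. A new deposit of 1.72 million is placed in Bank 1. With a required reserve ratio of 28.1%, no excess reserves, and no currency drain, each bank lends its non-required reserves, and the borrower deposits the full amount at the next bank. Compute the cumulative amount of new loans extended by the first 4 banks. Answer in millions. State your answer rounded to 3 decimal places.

Bank i lends (1 − rr)^i of the original deposit: Bank 1 lends 1.72·0.7190 ≈ 1.2367, Bank 2 lends 1.72·0.7190² ≈ 0.8892, and so on.
Summing a geometric series: total = 1.72·[0.7190·(1 − 0.7190^4) / (1 − 0.7190)] ≈ 3.2248 million.

3.225 million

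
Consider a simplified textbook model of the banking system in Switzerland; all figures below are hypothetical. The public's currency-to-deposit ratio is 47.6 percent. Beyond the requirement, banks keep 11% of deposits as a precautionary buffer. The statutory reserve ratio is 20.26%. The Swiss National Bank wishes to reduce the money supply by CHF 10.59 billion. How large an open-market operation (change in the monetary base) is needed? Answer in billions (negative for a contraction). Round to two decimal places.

-5.66 billion

The money multiplier is m = (1 + c) / (rr + e + c) = (1 + 0.476) / (0.2026 + 0.11 + 0.476) ≈ 1.87167.
ΔMB = ΔM / m = (−10.59) / 1.87167 ≈ -5.658 billion.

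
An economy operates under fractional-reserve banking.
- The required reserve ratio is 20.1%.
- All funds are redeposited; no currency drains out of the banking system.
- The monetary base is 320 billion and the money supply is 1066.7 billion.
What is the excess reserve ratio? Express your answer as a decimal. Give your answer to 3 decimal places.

Using m = M/MB = 1066.7/320 ≈ 3.333438. Since m = (1 + c)/(c + rr + e), the denominator satisfies c + rr + e = (1 + c)/m = (1 + 0) / 3.333438 ≈ 0.299991.
With c = 0 and rr = 0.201, the excess reserve ratio is 0.299991 − 0 − 0.201 = 0.098991.

0.099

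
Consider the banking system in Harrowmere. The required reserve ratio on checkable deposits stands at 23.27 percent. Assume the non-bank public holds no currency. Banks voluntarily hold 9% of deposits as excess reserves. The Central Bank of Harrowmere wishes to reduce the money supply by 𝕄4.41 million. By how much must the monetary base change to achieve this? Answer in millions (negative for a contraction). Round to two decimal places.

-1.42 million

The money multiplier is m = 1 / (rr + e) = 1 / (0.2327 + 0.09) ≈ 3.0989.
ΔMB = ΔM / m = (−4.41) / 3.0989 ≈ -1.4231 million.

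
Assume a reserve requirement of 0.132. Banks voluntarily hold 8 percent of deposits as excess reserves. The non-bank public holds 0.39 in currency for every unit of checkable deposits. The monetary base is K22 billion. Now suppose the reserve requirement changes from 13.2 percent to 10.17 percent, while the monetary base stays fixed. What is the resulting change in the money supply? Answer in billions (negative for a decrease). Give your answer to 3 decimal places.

K2.692 billion

Initially m₁ = (1 + 0.39) / (0.132 + 0.08 + 0.39) ≈ 2.308970, so M₁ = 2.308970 × 22 ≈ 50.7973 billion.
After the change m₂ = (1 + 0.39) / (0.1017 + 0.08 + 0.39) ≈ 2.431345, so M₂ = 2.431345 × 22 ≈ 53.4896 billion.
ΔM = M₂ − M₁ = 53.4896 − 50.7973 = 2.6923 billion.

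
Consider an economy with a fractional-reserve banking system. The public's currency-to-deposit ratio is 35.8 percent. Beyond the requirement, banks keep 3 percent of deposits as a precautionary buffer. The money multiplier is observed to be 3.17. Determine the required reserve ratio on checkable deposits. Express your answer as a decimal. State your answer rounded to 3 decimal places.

Using m = 3.17. Since m = (1 + c)/(c + rr + e), the denominator satisfies c + rr + e = (1 + c)/m = (1 + 0.358) / 3.17 ≈ 0.428391.
With c = 0.358 and e = 0.03, the required reserve ratio on checkable deposits is 0.428391 − 0.358 − 0.03 = 0.040391.

0.040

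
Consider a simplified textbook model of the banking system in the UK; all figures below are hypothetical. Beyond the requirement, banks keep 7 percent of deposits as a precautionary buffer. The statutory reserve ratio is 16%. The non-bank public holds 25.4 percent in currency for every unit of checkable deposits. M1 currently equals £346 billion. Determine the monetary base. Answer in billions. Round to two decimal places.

£133.54 billion

The money multiplier is m = (1 + c) / (rr + e + c) = (1 + 0.254) / (0.16 + 0.07 + 0.254) ≈ 2.590909.
MB = M / m = 346 / 2.590909 ≈ 133.5439 billion.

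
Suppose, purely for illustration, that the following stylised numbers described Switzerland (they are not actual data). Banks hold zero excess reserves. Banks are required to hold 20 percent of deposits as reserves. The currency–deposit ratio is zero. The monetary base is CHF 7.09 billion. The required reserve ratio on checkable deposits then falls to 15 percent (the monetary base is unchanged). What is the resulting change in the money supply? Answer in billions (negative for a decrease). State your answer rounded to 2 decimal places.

CHF 11.82 billion

Initially m₁ = 1 / (0.2) = 5, so M₁ = 5 × 7.09 = 35.45 billion.
After the change m₂ = 1 / (0.15) ≈ 6.6667, so M₂ = 6.6667 × 7.09 ≈ 47.2669 billion.
ΔM = M₂ − M₁ = 47.2669 − 35.45 = 11.8169 billion.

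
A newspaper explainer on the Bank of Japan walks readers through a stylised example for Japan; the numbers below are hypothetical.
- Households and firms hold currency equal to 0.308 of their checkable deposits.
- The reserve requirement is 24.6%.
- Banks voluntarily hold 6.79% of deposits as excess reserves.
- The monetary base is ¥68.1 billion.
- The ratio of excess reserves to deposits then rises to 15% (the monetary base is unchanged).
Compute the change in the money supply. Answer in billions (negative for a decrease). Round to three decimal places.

-16.703 billion

Initially m₁ = (1 + 0.308) / (0.246 + 0.0679 + 0.308) ≈ 2.103232, so M₁ = 2.103232 × 68.1 ≈ 143.2301 billion.
After the change m₂ = (1 + 0.308) / (0.246 + 0.15 + 0.308) ≈ 1.857955, so M₂ = 1.857955 × 68.1 ≈ 126.5267 billion.
ΔM = M₂ − M₁ = 126.5267 − 143.2301 = -16.7034 billion.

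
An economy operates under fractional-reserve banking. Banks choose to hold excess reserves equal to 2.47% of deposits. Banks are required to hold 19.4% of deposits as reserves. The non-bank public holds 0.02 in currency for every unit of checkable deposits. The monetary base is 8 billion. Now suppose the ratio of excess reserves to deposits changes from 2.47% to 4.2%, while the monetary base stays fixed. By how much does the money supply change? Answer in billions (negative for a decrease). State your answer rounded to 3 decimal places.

Initially m₁ = (1 + 0.02) / (0.194 + 0.0247 + 0.02) ≈ 4.27315, so M₁ = 4.27315 × 8 = 34.1852 billion.
After the change m₂ = (1 + 0.02) / (0.194 + 0.042 + 0.02) ≈ 3.98438, so M₂ = 3.98438 × 8 ≈ 31.875 billion.
ΔM = M₂ − M₁ = 31.875 − 34.1852 = -2.3102 billion.

-2.310 billion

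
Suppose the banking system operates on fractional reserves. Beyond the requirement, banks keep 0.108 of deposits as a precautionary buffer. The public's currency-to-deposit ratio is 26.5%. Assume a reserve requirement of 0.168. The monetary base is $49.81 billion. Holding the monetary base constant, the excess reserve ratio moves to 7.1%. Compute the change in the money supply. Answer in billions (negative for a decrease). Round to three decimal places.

$8.550 billion

Initially m₁ = (1 + 0.265) / (0.168 + 0.108 + 0.265) ≈ 2.338262, so M₁ = 2.338262 × 49.81 ≈ 116.4688 billion.
After the change m₂ = (1 + 0.265) / (0.168 + 0.071 + 0.265) ≈ 2.509921, so M₂ = 2.509921 × 49.81 ≈ 125.0192 billion.
ΔM = M₂ − M₁ = 125.0192 − 116.4688 = 8.5504 billion.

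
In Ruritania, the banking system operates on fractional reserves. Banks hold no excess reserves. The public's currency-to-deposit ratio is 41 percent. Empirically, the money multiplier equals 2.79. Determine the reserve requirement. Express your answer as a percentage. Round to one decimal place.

9.5%

Using m = 2.79. Since m = (1 + c)/(c + rr + e), the denominator satisfies c + rr + e = (1 + c)/m = (1 + 0.41) / 2.79 ≈ 0.505376.
With c = 0.41 and e = 0, the reserve requirement is 0.505376 − 0.41 − 0 = 0.095376.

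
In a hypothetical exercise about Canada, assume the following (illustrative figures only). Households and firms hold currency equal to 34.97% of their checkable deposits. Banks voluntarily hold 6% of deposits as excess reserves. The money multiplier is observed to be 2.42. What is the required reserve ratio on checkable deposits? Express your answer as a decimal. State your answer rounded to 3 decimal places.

0.148

Using m = 2.42. Since m = (1 + c)/(c + rr + e), the denominator satisfies c + rr + e = (1 + c)/m = (1 + 0.3497) / 2.42 ≈ 0.557727.
With c = 0.3497 and e = 0.06, the required reserve ratio on checkable deposits is 0.557727 − 0.3497 − 0.06 = 0.148027.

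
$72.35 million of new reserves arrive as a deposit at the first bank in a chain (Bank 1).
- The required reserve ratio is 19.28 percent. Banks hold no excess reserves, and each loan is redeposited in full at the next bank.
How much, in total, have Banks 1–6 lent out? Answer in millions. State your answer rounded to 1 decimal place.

$219.1 million

Bank i lends (1 − rr)^i of the original deposit: Bank 1 lends 72.35·0.8072 ≈ 58.4009, Bank 2 lends 72.35·0.8072² ≈ 47.1412, and so on.
Summing a geometric series: total = 72.35·[0.8072·(1 − 0.8072^6) / (1 − 0.8072)] ≈ 219.1179 million.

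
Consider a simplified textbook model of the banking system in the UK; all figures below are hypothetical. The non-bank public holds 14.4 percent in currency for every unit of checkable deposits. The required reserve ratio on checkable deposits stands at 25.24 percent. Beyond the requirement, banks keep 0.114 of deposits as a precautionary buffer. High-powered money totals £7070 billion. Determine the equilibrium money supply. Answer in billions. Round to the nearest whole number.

The money multiplier is m = (1 + c) / (rr + e + c) = (1 + 0.144) / (0.2524 + 0.114 + 0.144) ≈ 2.24138.
So M = m × MB = 2.24138 × 7070 = 15846.5566 billion.

£15847 billion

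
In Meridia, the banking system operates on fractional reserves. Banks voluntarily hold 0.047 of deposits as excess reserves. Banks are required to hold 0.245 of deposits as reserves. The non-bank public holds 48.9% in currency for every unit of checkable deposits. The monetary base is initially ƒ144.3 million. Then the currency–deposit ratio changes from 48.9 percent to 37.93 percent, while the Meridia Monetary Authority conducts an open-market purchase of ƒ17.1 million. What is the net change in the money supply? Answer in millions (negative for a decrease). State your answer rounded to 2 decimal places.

Before: m₁ = (1 + 0.489) / (0.245 + 0.047 + 0.489) ≈ 1.906530, MB₁ = 144.3, so M₁ = 1.906530 × 144.3 ≈ 275.1123 million.
After: m₂ = (1 + 0.3793) / (0.245 + 0.047 + 0.3793) ≈ 2.054670, MB₂ = 144.3 + 17.1 = 161.4, so M₂ = 2.054670 × 161.4 ≈ 331.6237 million.
ΔM = M₂ − M₁ = 331.6237 − 275.1123 = 56.5114 million.

ƒ56.51 million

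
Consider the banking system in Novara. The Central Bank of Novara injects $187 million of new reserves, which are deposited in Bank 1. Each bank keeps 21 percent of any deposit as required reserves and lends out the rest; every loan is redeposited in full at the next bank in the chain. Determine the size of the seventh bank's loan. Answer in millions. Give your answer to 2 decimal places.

Each bank lends a fraction (1 − rr) = 0.7900 of the deposit it receives, so Bank 7 receives 187·0.7900^6 and lends 187·0.7900^7 ≈ 35.9113 million.

$35.91 million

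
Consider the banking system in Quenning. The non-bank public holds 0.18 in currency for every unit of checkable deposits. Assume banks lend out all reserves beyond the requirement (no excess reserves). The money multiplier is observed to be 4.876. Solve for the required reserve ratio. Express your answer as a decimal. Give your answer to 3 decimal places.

Using m = 4.876. Since m = (1 + c)/(c + rr + e), the denominator satisfies c + rr + e = (1 + c)/m = (1 + 0.18) / 4.876 ≈ 0.242002.
With c = 0.18 and e = 0, the required reserve ratio is 0.242002 − 0.18 − 0 = 0.062002.

0.062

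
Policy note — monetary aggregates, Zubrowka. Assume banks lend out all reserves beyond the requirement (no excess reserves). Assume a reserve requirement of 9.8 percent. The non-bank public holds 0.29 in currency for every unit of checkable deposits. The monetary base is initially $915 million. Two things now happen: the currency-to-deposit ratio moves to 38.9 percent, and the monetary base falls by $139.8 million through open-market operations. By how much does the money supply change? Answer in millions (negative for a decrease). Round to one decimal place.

Before: m₁ = (1 + 0.29) / (0.098 + 0.29) ≈ 3.32474, MB₁ = 915, so M₁ = 3.32474 × 915 = 3042.1371 million.
After: m₂ = (1 + 0.389) / (0.098 + 0.389) ≈ 2.85216, MB₂ = 915 − 139.8 = 775.2, so M₂ = 2.85216 × 775.2 ≈ 2210.9944 million.
ΔM = M₂ − M₁ = 2210.9944 − 3042.1371 = -831.1427 million.

-831.1 million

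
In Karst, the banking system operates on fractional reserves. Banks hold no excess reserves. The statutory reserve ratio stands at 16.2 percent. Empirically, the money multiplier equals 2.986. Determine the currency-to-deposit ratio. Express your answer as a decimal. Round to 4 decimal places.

Using m = 2.986. From m = (1 + c)/(c + rr + e), rearranging gives 1 + c = m·(c + rr + e), so c·(1 − m) = m·(rr + e) − 1.
Hence c = [m·(rr + e) − 1]/(1 − m) = [2.986 × (0.162 + 0) − 1] / (1 − 2.986) ≈ 0.259954.

0.2600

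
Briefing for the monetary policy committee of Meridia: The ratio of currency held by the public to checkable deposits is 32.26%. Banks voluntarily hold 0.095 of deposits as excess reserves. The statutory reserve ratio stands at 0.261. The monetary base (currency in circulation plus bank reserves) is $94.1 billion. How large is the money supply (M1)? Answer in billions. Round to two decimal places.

The money multiplier is m = (1 + c) / (rr + e + c) = (1 + 0.3226) / (0.261 + 0.095 + 0.3226) ≈ 1.94901.
So M = m × MB = 1.94901 × 94.1 ≈ 183.4018 billion.

$183.40 billion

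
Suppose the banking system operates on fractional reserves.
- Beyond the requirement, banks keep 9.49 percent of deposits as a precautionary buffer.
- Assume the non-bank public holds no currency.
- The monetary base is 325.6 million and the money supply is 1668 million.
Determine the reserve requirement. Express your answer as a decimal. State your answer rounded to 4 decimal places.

Using m = M/MB = 1668/325.6 ≈ 5.122850. Since m = (1 + c)/(c + rr + e), the denominator satisfies c + rr + e = (1 + c)/m = (1 + 0) / 5.122850 ≈ 0.195204.
With c = 0 and e = 0.0949, the reserve requirement is 0.195204 − 0 − 0.0949 = 0.100304.

0.1003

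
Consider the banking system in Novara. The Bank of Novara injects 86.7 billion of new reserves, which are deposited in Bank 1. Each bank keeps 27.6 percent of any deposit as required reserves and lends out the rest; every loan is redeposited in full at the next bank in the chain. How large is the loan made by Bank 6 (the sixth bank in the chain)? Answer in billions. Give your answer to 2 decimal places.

Each bank lends a fraction (1 − rr) = 0.7240 of the deposit it receives, so Bank 6 receives 86.7·0.7240^5 and lends 86.7·0.7240^6 ≈ 12.4868 billion.

12.49 billion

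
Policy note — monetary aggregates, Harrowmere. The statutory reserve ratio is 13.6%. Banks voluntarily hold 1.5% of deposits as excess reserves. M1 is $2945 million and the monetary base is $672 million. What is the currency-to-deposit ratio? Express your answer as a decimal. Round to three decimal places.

0.100

Using m = M/MB = 2945/672 ≈ 4.382440. From m = (1 + c)/(c + rr + e), rearranging gives 1 + c = m·(c + rr + e), so c·(1 − m) = m·(rr + e) − 1.
Hence c = [m·(rr + e) − 1]/(1 − m) = [4.382440 × (0.136 + 0.015) − 1] / (1 − 4.382440) ≈ 0.100002.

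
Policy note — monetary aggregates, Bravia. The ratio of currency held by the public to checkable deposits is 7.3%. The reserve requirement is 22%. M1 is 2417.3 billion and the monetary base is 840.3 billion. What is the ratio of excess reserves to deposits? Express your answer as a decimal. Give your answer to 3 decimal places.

0.080

Using m = M/MB = 2417.3/840.3 ≈ 2.876711. Since m = (1 + c)/(c + rr + e), the denominator satisfies c + rr + e = (1 + c)/m = (1 + 0.073) / 2.876711 ≈ 0.372995.
With c = 0.073 and rr = 0.22, the ratio of excess reserves to deposits is 0.372995 − 0.073 − 0.22 = 0.079995.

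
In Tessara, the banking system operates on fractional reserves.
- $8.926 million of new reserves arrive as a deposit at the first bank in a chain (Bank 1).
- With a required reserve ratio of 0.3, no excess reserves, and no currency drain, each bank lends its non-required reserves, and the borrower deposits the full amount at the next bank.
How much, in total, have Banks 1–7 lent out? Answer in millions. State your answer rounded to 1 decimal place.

$19.1 million

Bank i lends (1 − rr)^i of the original deposit: Bank 1 lends 8.926·0.7000 = 6.2482, Bank 2 lends 8.926·0.7000² ≈ 4.3737, and so on.
Summing a geometric series: total = 8.926·[0.7000·(1 − 0.7000^7) / (1 − 0.7000)] ≈ 19.1121 million.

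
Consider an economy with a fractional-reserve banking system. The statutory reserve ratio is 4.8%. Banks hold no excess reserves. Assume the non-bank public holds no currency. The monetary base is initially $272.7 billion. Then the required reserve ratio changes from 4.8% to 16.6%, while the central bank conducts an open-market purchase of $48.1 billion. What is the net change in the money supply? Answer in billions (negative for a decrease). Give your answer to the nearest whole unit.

Before: m₁ = 1 / (0.048) ≈ 20.8333, MB₁ = 272.7, so M₁ = 20.8333 × 272.7 ≈ 5681.2409 billion.
After: m₂ = 1 / (0.166) ≈ 6.0241, MB₂ = 272.7 + 48.1 = 320.8, so M₂ = 6.0241 × 320.8 ≈ 1932.5313 billion.
ΔM = M₂ − M₁ = 1932.5313 − 5681.2409 = -3748.7096 billion.

-3749 billion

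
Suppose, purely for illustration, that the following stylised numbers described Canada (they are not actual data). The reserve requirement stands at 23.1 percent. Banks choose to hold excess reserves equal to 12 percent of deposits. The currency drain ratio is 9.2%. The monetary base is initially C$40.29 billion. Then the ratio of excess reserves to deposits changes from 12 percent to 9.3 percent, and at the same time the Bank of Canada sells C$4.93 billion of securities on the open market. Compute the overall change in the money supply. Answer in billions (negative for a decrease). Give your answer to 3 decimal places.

-6.495 billion

Before: m₁ = (1 + 0.092) / (0.231 + 0.12 + 0.092) ≈ 2.465011, MB₁ = 40.29, so M₁ = 2.465011 × 40.29 ≈ 99.3153 billion.
After: m₂ = (1 + 0.092) / (0.231 + 0.093 + 0.092) = 2.625000, MB₂ = 40.29 − 4.93 = 35.36, so M₂ = 2.625000 × 35.36 = 92.82 billion.
ΔM = M₂ − M₁ = 92.82 − 99.3153 = -6.4953 billion.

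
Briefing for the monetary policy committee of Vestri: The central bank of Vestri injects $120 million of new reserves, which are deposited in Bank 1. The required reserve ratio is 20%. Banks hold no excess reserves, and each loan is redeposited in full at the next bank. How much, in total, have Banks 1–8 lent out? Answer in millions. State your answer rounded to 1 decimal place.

$399.5 million

Bank i lends (1 − rr)^i of the original deposit: Bank 1 lends 120·0.8000 = 96.0000, Bank 2 lends 120·0.8000² = 76.8000, and so on.
Summing a geometric series: total = 120·[0.8000·(1 − 0.8000^8) / (1 − 0.8000)] ≈ 399.4694 million.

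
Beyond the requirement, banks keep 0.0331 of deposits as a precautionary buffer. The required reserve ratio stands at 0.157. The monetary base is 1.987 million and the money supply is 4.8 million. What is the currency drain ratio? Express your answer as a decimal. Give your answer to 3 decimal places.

Using m = M/MB = 4.8/1.987 ≈ 2.415702. From m = (1 + c)/(c + rr + e), rearranging gives 1 + c = m·(c + rr + e), so c·(1 − m) = m·(rr + e) − 1.
Hence c = [m·(rr + e) − 1]/(1 − m) = [2.415702 × (0.157 + 0.0331) − 1] / (1 − 2.415702) ≈ 0.381984.

0.382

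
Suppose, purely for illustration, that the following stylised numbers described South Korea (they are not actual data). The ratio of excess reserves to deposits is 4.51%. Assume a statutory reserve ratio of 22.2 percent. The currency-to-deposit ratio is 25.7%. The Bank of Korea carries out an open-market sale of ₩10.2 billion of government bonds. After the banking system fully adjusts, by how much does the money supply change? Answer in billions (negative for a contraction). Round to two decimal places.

-24.46 billion

The money multiplier is m = (1 + c) / (rr + e + c) = (1 + 0.257) / (0.222 + 0.0451 + 0.257) ≈ 2.39840.
The sale removes 10.2 billion of base, so ΔM = m × ΔMB = 2.39840 × (−10.2) ≈ -24.4637 billion.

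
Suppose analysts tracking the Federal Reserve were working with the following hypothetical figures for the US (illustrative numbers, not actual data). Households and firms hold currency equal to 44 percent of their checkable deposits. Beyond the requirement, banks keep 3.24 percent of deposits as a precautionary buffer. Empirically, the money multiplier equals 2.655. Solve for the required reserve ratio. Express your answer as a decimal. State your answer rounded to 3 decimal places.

0.070

Using m = 2.655. Since m = (1 + c)/(c + rr + e), the denominator satisfies c + rr + e = (1 + c)/m = (1 + 0.44) / 2.655 ≈ 0.542373.
With c = 0.44 and e = 0.0324, the required reserve ratio is 0.542373 − 0.44 − 0.0324 = 0.069973.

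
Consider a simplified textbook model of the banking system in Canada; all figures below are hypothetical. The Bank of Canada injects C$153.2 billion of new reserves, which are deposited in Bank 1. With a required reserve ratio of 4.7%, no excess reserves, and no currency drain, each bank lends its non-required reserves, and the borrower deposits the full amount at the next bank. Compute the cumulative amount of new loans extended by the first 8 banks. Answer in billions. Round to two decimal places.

Bank i lends (1 − rr)^i of the original deposit: Bank 1 lends 153.2·0.9530 = 145.9996, Bank 2 lends 153.2·0.9530² ≈ 139.1376, and so on.
Summing a geometric series: total = 153.2·[0.9530·(1 − 0.9530^8) / (1 − 0.9530)] ≈ 992.9000 billion.

C$992.90 billion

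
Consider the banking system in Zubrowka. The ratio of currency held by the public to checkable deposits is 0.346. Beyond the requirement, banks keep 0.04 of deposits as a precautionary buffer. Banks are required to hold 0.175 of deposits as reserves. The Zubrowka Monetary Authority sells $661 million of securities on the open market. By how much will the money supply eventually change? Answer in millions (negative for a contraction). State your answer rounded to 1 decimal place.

-1585.9 million

The money multiplier is m = (1 + c) / (rr + e + c) = (1 + 0.346) / (0.175 + 0.04 + 0.346) ≈ 2.39929.
The sale removes 661 million of base, so ΔM = m × ΔMB = 2.39929 × (−661) ≈ -1585.9307 million.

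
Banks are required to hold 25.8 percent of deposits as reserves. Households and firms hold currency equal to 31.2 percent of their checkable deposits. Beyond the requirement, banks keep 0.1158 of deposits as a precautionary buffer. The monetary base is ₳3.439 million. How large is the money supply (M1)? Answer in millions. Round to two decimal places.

The money multiplier is m = (1 + c) / (rr + e + c) = (1 + 0.312) / (0.258 + 0.1158 + 0.312) ≈ 1.9131.
So M = m × MB = 1.9131 × 3.439 ≈ 6.5792 million.

₳6.58 million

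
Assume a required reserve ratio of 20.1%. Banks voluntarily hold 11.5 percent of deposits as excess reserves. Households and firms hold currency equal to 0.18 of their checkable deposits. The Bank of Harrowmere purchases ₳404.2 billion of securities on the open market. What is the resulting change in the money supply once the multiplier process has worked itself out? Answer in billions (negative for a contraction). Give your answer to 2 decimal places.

The money multiplier is m = (1 + c) / (rr + e + c) = (1 + 0.18) / (0.201 + 0.115 + 0.18) ≈ 2.379032.
The purchase adds 404.2 billion of base, so ΔM = m × ΔMB = 2.379032 × (+404.2) ≈ 961.6047 billion.

₳961.60 billion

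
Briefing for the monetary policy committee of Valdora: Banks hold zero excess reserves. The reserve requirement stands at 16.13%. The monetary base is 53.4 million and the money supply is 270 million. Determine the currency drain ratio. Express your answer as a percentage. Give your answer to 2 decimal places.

4.55%

Using m = M/MB = 270/53.4 ≈ 5.056180. From m = (1 + c)/(c + rr + e), rearranging gives 1 + c = m·(c + rr + e), so c·(1 − m) = m·(rr + e) − 1.
Hence c = [m·(rr + e) − 1]/(1 − m) = [5.056180 × (0.1613 + 0) − 1] / (1 − 5.056180) ≈ 0.045471.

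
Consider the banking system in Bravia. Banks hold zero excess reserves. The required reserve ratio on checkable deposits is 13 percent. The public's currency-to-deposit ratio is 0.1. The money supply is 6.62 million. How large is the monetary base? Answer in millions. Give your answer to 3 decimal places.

1.384 million

The money multiplier is m = (1 + c) / (rr + c) = (1 + 0.1) / (0.13 + 0.1) ≈ 4.78261.
MB = M / m = 6.62 / 4.78261 ≈ 1.3842 million.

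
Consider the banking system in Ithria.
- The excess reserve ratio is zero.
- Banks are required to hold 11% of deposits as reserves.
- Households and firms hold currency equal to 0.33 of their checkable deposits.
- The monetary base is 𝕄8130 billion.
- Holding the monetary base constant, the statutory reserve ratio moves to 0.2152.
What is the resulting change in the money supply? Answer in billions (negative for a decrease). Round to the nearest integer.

Initially m₁ = (1 + 0.33) / (0.11 + 0.33) ≈ 3.02273, so M₁ = 3.02273 × 8130 = 24574.7949 billion.
After the change m₂ = (1 + 0.33) / (0.2152 + 0.33) ≈ 2.43947, so M₂ = 2.43947 × 8130 = 19832.8911 billion.
ΔM = M₂ − M₁ = 19832.8911 − 24574.7949 = -4741.9038 billion.

-4742 billion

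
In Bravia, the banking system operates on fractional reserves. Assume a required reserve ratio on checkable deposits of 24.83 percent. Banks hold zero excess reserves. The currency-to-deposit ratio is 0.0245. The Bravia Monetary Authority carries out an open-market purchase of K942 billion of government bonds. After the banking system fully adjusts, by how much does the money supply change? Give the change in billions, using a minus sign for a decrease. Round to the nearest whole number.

K3538 billion

The money multiplier is m = (1 + c) / (rr + c) = (1 + 0.0245) / (0.2483 + 0.0245) ≈ 3.7555.
The purchase adds 942 billion of base, so ΔM = m × ΔMB = 3.7555 × (+942) = 3537.681 billion.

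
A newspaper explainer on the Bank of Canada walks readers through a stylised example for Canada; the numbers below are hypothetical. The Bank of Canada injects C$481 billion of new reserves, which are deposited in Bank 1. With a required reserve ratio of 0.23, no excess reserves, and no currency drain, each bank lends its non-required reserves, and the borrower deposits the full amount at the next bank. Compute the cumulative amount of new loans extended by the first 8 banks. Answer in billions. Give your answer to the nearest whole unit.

Bank i lends (1 − rr)^i of the original deposit: Bank 1 lends 481·0.7700 = 370.3700, Bank 2 lends 481·0.7700² = 285.1849, and so on.
Summing a geometric series: total = 481·[0.7700·(1 − 0.7700^8) / (1 − 0.7700)] ≈ 1411.3132 billion.

C$1411 billion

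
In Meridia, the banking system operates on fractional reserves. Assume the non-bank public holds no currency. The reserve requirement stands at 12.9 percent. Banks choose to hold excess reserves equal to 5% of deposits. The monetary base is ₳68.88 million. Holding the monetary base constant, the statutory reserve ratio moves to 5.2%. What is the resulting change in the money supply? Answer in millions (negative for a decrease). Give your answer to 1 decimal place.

Initially m₁ = 1 / (0.129 + 0.05) ≈ 5.5866, so M₁ = 5.5866 × 68.88 ≈ 384.805 million.
After the change m₂ = 1 / (0.052 + 0.05) ≈ 9.8039, so M₂ = 9.8039 × 68.88 ≈ 675.2926 million.
ΔM = M₂ − M₁ = 675.2926 − 384.805 = 290.4876 million.

₳290.5 million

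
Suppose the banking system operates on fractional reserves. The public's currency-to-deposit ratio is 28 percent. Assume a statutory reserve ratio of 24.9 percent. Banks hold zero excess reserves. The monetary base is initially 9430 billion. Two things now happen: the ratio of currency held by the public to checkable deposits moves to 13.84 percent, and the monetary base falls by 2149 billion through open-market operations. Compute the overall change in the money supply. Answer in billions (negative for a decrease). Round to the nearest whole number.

-1422 billion

Before: m₁ = (1 + 0.28) / (0.249 + 0.28) ≈ 2.41966, MB₁ = 9430, so M₁ = 2.41966 × 9430 = 22817.3938 billion.
After: m₂ = (1 + 0.1384) / (0.249 + 0.1384) ≈ 2.93856, MB₂ = 9430 − 2149 = 7281, so M₂ = 2.93856 × 7281 ≈ 21395.6554 billion.
ΔM = M₂ − M₁ = 21395.6554 − 22817.3938 = -1421.7384 billion.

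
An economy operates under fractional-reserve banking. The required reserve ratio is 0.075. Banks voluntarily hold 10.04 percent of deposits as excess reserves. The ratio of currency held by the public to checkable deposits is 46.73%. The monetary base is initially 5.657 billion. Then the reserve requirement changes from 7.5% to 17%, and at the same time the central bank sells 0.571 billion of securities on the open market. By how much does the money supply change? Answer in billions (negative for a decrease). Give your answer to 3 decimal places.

Before: m₁ = (1 + 0.4673) / (0.075 + 0.1004 + 0.4673) ≈ 2.28302, MB₁ = 5.657, so M₁ = 2.28302 × 5.657 ≈ 12.915 billion.
After: m₂ = (1 + 0.4673) / (0.17 + 0.1004 + 0.4673) ≈ 1.98902, MB₂ = 5.657 − 0.571 = 5.086, so M₂ = 1.98902 × 5.086 ≈ 10.1162 billion.
ΔM = M₂ − M₁ = 10.1162 − 12.915 = -2.7988 billion.

-2.799 billion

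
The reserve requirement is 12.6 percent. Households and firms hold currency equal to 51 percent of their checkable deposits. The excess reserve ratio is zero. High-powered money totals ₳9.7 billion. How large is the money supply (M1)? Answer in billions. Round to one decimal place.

The money multiplier is m = (1 + c) / (rr + c) = (1 + 0.51) / (0.126 + 0.51) ≈ 2.3742.
So M = m × MB = 2.3742 × 9.7 ≈ 23.0297 billion.

₳23.0 billion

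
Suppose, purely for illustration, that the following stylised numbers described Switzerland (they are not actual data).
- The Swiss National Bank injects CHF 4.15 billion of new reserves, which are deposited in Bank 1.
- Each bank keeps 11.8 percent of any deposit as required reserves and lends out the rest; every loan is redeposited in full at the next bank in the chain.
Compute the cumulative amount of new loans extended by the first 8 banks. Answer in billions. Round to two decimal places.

CHF 19.66 billion

Bank i lends (1 − rr)^i of the original deposit: Bank 1 lends 4.15·0.8820 = 3.6603, Bank 2 lends 4.15·0.8820² ≈ 3.2284, and so on.
Summing a geometric series: total = 4.15·[0.8820·(1 − 0.8820^8) / (1 − 0.8820)] ≈ 19.6594 billion.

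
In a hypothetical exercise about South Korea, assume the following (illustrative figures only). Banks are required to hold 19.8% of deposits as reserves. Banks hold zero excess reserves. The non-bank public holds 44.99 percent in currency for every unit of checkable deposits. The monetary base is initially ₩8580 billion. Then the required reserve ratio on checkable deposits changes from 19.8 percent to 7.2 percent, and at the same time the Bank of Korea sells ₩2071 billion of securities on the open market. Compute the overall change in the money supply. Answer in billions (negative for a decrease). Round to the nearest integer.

Before: m₁ = (1 + 0.4499) / (0.198 + 0.4499) ≈ 2.23785, MB₁ = 8580, so M₁ = 2.23785 × 8580 = 19200.753 billion.
After: m₂ = (1 + 0.4499) / (0.072 + 0.4499) ≈ 2.77812, MB₂ = 8580 − 2071 = 6509, so M₂ = 2.77812 × 6509 ≈ 18082.7831 billion.
ΔM = M₂ − M₁ = 18082.7831 − 19200.753 = -1117.9699 billion.

-1118 billion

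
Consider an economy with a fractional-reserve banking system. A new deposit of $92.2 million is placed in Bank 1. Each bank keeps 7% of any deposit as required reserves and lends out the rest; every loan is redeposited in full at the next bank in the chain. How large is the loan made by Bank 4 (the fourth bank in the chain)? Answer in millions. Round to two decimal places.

Each bank lends a fraction (1 − rr) = 0.9300 of the deposit it receives, so Bank 4 receives 92.2·0.9300^3 and lends 92.2·0.9300^4 ≈ 68.9704 million.

$68.97 million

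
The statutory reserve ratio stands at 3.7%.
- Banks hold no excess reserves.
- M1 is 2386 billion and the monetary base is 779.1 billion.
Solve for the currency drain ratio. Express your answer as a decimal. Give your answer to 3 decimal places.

Using m = M/MB = 2386/779.1 ≈ 3.062508. From m = (1 + c)/(c + rr + e), rearranging gives 1 + c = m·(c + rr + e), so c·(1 − m) = m·(rr + e) − 1.
Hence c = [m·(rr + e) − 1]/(1 − m) = [3.062508 × (0.037 + 0) − 1] / (1 − 3.062508) ≈ 0.429907.

0.430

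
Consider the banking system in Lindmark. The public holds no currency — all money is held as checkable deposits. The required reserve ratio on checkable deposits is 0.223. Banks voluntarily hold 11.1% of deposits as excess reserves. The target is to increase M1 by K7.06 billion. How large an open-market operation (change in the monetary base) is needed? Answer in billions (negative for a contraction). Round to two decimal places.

K2.36 billion

The money multiplier is m = 1 / (rr + e) = 1 / (0.223 + 0.111) ≈ 2.9940.
ΔMB = ΔM / m = (+7.06) / 2.9940 ≈ 2.358 billion.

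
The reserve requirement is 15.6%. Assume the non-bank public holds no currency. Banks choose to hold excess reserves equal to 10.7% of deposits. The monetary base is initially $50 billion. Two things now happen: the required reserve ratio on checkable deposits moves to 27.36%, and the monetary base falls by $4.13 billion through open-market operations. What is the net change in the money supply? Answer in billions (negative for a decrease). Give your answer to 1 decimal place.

Before: m₁ = 1 / (0.156 + 0.107) ≈ 3.8023, MB₁ = 50, so M₁ = 3.8023 × 50 = 190.115 billion.
After: m₂ = 1 / (0.2736 + 0.107) ≈ 2.6274, MB₂ = 50 − 4.13 = 45.87, so M₂ = 2.6274 × 45.87 ≈ 120.5188 billion.
ΔM = M₂ − M₁ = 120.5188 − 190.115 = -69.5962 billion.

-69.6 billion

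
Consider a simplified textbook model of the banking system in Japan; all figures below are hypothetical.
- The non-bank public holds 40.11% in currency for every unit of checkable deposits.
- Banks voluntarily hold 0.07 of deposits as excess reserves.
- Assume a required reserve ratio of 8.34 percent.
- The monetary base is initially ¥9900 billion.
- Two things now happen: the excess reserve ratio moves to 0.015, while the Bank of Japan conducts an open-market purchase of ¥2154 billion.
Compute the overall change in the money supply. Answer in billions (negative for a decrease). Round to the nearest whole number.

¥8796 billion

Before: m₁ = (1 + 0.4011) / (0.0834 + 0.07 + 0.4011) ≈ 2.526781, MB₁ = 9900, so M₁ = 2.526781 × 9900 = 25015.1319 billion.
After: m₂ = (1 + 0.4011) / (0.0834 + 0.015 + 0.4011) ≈ 2.805005, MB₂ = 9900 + 2154 = 12054, so M₂ = 2.805005 × 12054 ≈ 33811.5303 billion.
ΔM = M₂ − M₁ = 33811.5303 − 25015.1319 = 8796.3984 billion.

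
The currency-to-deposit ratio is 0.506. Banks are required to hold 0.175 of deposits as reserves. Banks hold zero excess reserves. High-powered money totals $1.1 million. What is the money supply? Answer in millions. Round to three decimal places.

The money multiplier is m = (1 + c) / (rr + c) = (1 + 0.506) / (0.175 + 0.506) ≈ 2.21145.
So M = m × MB = 2.21145 × 1.1 ≈ 2.4326 million.

$2.433 million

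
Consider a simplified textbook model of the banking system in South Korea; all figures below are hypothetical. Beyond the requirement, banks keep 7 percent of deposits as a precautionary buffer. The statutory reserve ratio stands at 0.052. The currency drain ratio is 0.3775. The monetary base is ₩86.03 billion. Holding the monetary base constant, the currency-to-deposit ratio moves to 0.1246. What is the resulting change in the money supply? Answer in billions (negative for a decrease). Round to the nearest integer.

₩155 billion

Initially m₁ = (1 + 0.3775) / (0.052 + 0.07 + 0.3775) ≈ 2.7578, so M₁ = 2.7578 × 86.03 ≈ 237.2535 billion.
After the change m₂ = (1 + 0.1246) / (0.052 + 0.07 + 0.1246) ≈ 4.5604, so M₂ = 4.5604 × 86.03 ≈ 392.3312 billion.
ΔM = M₂ − M₁ = 392.3312 − 237.2535 = 155.0777 billion.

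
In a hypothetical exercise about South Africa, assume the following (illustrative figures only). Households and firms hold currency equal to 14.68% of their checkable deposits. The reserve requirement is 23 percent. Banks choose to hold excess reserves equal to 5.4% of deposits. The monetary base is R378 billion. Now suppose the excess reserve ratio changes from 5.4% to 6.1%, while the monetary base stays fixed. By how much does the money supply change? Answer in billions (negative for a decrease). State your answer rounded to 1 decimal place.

-16.1 billion

Initially m₁ = (1 + 0.1468) / (0.23 + 0.054 + 0.1468) ≈ 2.66202, so M₁ = 2.66202 × 378 ≈ 1006.2436 billion.
After the change m₂ = (1 + 0.1468) / (0.23 + 0.061 + 0.1468) ≈ 2.61946, so M₂ = 2.61946 × 378 ≈ 990.1559 billion.
ΔM = M₂ − M₁ = 990.1559 − 1006.2436 = -16.0877 billion.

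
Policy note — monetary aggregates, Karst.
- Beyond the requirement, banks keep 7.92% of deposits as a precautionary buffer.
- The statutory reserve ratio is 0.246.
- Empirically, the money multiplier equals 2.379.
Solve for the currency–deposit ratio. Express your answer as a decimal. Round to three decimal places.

0.164

Using m = 2.379. From m = (1 + c)/(c + rr + e), rearranging gives 1 + c = m·(c + rr + e), so c·(1 − m) = m·(rr + e) − 1.
Hence c = [m·(rr + e) − 1]/(1 − m) = [2.379 × (0.246 + 0.0792) − 1] / (1 − 2.379) ≈ 0.164140.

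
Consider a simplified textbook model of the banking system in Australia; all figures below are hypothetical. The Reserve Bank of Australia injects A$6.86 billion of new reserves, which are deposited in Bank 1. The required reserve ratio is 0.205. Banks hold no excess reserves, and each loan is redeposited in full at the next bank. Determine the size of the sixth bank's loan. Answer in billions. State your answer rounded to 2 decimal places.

A$1.73 billion

Each bank lends a fraction (1 − rr) = 0.7950 of the deposit it receives, so Bank 6 receives 6.86·0.7950^5 and lends 6.86·0.7950^6 ≈ 1.7319 billion.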